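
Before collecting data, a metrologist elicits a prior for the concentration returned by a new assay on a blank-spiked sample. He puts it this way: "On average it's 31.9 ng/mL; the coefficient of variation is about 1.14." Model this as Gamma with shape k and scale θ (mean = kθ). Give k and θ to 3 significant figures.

For Gamma(k, scale θ): mean = kθ, variance = kθ², so CV = 1/√k.
CV = 1.14, hence k = 1/CV² = 0.769.
Then θ = mean/k = 31.9/0.769 = 41.5.

k ≈ 0.769, θ ≈ 41.5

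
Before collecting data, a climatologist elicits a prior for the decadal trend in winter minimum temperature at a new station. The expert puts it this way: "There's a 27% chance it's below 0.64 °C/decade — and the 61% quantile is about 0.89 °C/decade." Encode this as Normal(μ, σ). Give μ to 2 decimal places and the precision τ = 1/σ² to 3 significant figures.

μ = 0.81, τ = 12.7

For Normal(μ,σ), the p-quantile is μ + z_p·σ. Here z_{0.27} = -0.6128, z_{0.61} = 0.2793.
So 0.64 = μ − 0.6128σ and 0.89 = μ + 0.2793σ.
Subtracting: σ = (0.89 − 0.64)/(0.2793 − (-0.6128)) = 0.28.
Then μ = 0.64 − (-0.6128)·0.28 = 0.81.
Precision τ = 1/σ² = 1/0.2802² = 12.7.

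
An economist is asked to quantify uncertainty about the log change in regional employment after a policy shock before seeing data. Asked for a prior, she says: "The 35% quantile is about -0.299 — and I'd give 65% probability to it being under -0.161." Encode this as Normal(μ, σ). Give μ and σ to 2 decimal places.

The p-quantile of Normal(μ,σ) is μ + z_p·σ, with z_{0.35} = -0.3853 and z_{0.65} = 0.3853.
Eliminate σ: μ = (z₂·x₁ − z₁·x₂)/(z₂ − z₁) = (0.3853·-0.299 − (-0.3853)·-0.161)/0.7706 = -0.23.
Then σ = (x₂ − x₁)/(z₂ − z₁) = (-0.161 − -0.299)/0.7706 = 0.18.

μ = -0.23, σ = 0.18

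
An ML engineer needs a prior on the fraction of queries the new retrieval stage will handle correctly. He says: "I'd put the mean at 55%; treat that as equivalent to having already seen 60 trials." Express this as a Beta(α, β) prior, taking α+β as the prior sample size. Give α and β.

α = 33, β = 27

Under the effective-sample-size interpretation, Beta(α, β) has prior mean α/(α+β) and prior sample size α+β.
So α+β = 60 and α/(α+β) = 0.55, giving α = 0.55·60 = 33 and β = 60 − 33 = 27.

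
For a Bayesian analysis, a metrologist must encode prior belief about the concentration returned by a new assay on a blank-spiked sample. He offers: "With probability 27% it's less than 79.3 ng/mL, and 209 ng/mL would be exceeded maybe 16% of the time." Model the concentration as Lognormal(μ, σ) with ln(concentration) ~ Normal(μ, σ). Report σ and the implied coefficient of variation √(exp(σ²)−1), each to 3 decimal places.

If T ~ Lognormal(μ,σ) then ln T ~ Normal(μ,σ), so the p-quantile of ln T is μ + z_p·σ.
ln(79.3) = 4.373 and ln(209) = 5.342; z_{0.27} = -0.6128, z_{0.84} = 0.9945.
σ = (5.342 − 4.373)/(0.9945 − (-0.6128)) = 0.603.
μ = 4.373 − (-0.6128)·0.603 = 4.743.
CV = √(exp(σ²)−1) = √(exp(0.3635)−1) = 0.662.

σ ≈ 0.603, CV ≈ 0.662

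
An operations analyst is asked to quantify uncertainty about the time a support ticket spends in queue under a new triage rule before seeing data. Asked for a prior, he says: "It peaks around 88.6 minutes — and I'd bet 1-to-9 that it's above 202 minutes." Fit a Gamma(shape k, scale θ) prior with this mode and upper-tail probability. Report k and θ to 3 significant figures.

Gamma(k,θ) with k>1 has mode (k−1)θ, so θ = 88.6/(k−1).
Need P(X < 202) = 0.9 with θ tied to k this way. Start at k = 2, θ = 88.6: P(X<202) ≈ 0.664.
Too low — raise k to concentrate. Iterating converges to k ≈ 3.83.
Then θ = 88.6/(3.83−1) ≈ 31.3.

k ≈ 3.83, θ ≈ 31.3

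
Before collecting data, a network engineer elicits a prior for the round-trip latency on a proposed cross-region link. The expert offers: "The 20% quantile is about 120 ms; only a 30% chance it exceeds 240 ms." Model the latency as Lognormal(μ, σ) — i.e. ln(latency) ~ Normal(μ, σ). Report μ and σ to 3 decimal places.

μ ≈ 5.215, σ ≈ 0.507

If T ~ Lognormal(μ,σ) then ln T ~ Normal(μ,σ), so the p-quantile of ln T is μ + z_p·σ.
ln(120) = 4.787 and ln(240) = 5.481; z_{0.2} = -0.8416, z_{0.7} = 0.5244.
σ = (5.481 − 4.787)/(0.5244 − (-0.8416)) = 0.507.
μ = 4.787 − (-0.8416)·0.507 = 5.215.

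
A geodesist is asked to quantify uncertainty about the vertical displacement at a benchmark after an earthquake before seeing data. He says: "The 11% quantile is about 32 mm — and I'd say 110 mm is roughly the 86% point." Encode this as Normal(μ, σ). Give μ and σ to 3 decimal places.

For Normal(μ,σ), the p-quantile is μ + z_p·σ. Here z_{0.11} = -1.227, z_{0.86} = 1.08.
So 32 = μ − 1.227σ and 110 = μ + 1.08σ.
Subtracting: σ = (110 − 32)/(1.08 − (-1.227)) = 33.812.
Then μ = 32 − (-1.227)·33.812 = 73.472.

μ = 73.472, σ = 33.812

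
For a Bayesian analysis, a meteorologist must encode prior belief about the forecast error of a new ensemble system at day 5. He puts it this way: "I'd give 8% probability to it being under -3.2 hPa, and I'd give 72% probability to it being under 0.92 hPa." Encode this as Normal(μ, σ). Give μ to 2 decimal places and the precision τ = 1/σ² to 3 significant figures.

For Normal(μ,σ), the p-quantile is μ + z_p·σ. Here z_{0.08} = -1.405, z_{0.72} = 0.5828.
So -3.2 = μ − 1.405σ and 0.92 = μ + 0.5828σ.
Subtracting: σ = (0.92 − -3.2)/(0.5828 − (-1.405)) = 2.07.
Then μ = -3.2 − (-1.405)·2.07 = -0.29.
Precision τ = 1/σ² = 1/2.073² = 0.233.

μ = -0.29, τ = 0.233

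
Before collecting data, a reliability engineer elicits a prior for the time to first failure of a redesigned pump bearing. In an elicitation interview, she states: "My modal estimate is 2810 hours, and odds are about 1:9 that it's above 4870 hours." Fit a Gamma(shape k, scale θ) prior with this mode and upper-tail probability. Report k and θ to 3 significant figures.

k ≈ 7.27, θ ≈ 448

Gamma(k,θ) with k>1 has mode (k−1)θ, so θ = 2810/(k−1).
Need P(X < 4870) = 0.9 with θ tied to k this way. Start at k = 2, θ = 2810: P(X<4870) ≈ 0.517.
Too low — raise k to concentrate. Iterating converges to k ≈ 7.27.
Then θ = 2810/(7.27−1) ≈ 448.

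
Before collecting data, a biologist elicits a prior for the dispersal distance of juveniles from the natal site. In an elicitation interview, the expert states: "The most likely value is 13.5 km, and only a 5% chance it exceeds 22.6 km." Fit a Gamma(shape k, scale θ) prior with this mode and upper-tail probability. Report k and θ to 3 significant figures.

k ≈ 11.5, θ ≈ 1.28

Gamma(k,θ) with k>1 has mode (k−1)θ, so θ = 13.5/(k−1).
Need P(X < 22.6) = 0.95 with θ tied to k this way. Start at k = 2, θ = 13.5: P(X<22.6) ≈ 0.499.
Too low — raise k to concentrate. Iterating converges to k ≈ 11.5.
Then θ = 13.5/(11.5−1) ≈ 1.28.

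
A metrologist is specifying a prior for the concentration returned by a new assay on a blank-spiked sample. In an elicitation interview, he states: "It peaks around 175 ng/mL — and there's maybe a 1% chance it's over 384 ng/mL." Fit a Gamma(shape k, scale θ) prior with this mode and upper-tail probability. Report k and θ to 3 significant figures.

k ≈ 8.81, θ ≈ 22.4

Gamma(k,θ) with k>1 has mode (k−1)θ, so θ = 175/(k−1).
Need P(X < 384) = 0.99 with θ tied to k this way. Start at k = 2, θ = 175: P(X<384) ≈ 0.644.
Too low — raise k to concentrate. Iterating converges to k ≈ 8.81.
Then θ = 175/(8.81−1) ≈ 22.4.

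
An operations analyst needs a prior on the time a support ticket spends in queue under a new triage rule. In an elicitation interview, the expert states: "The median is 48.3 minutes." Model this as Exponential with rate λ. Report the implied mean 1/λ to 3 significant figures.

Exponential median = ln 2 / λ, so λ = ln 2 / 48.3 = 0.0144.
Mean = 1/λ = 69.7 minutes.

mean ≈ 69.7 minutes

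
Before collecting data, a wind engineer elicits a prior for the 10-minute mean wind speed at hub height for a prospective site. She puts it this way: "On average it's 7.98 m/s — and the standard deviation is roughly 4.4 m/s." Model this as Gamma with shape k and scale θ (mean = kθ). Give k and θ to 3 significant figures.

k ≈ 3.29, θ ≈ 2.43

For Gamma(k, scale θ): mean = kθ, variance = kθ², so CV = 1/√k.
CV = SD/mean = 4.4/7.98 = 0.5514, hence k = 1/CV² = 3.29.
Then θ = mean/k = 7.98/3.29 = 2.43.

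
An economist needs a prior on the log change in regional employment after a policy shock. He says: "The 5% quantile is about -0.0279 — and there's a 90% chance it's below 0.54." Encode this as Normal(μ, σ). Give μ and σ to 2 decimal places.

μ = 0.29, σ = 0.19

The p-quantile of Normal(μ,σ) is μ + z_p·σ, with z_{0.05} = -1.645 and z_{0.9} = 1.282.
Eliminate σ: μ = (z₂·x₁ − z₁·x₂)/(z₂ − z₁) = (1.282·-0.0279 − (-1.645)·0.54)/2.926 = 0.29.
Then σ = (x₂ − x₁)/(z₂ − z₁) = (0.54 − -0.0279)/2.926 = 0.19.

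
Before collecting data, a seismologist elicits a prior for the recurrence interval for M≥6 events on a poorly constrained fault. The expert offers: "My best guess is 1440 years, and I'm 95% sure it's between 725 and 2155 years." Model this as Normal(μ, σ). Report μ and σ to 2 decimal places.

A symmetric 95% interval runs μ ± z·σ with z = 1.96.
Half-width = 715, so σ = 715/1.96 = 364.80.
μ is the stated best guess, 1440.00.

μ = 1440.00, σ = 364.80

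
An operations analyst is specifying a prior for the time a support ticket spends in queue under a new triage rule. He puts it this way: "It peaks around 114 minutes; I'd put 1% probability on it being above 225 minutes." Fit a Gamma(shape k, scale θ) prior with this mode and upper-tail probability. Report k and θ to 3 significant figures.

Gamma(k,θ) with k>1 has mode (k−1)θ, so θ = 114/(k−1).
Need P(X < 225) = 0.99 with θ tied to k this way. Start at k = 2, θ = 114: P(X<225) ≈ 0.587.
Too low — raise k to concentrate. Iterating converges to k ≈ 11.7.
Then θ = 114/(11.7−1) ≈ 10.7.

k ≈ 11.7, θ ≈ 10.7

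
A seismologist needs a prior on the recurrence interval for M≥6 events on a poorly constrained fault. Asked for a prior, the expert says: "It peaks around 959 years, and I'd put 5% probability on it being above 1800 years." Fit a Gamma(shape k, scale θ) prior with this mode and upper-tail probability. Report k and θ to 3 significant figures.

Gamma(k,θ) with k>1 has mode (k−1)θ, so θ = 959/(k−1).
Need P(X < 1800) = 0.95 with θ tied to k this way. Start at k = 2, θ = 959: P(X<1800) ≈ 0.560.
Too low — raise k to concentrate. Iterating converges to k ≈ 8.02.
Then θ = 959/(8.02−1) ≈ 137.

k ≈ 8.02, θ ≈ 137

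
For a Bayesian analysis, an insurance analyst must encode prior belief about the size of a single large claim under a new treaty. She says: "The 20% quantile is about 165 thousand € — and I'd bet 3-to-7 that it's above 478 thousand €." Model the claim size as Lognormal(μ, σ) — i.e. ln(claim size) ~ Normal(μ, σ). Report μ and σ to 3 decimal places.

If T ~ Lognormal(μ,σ) then ln T ~ Normal(μ,σ), so the p-quantile of ln T is μ + z_p·σ.
ln(165) = 5.106 and ln(478) = 6.17; z_{0.2} = -0.8416, z_{0.7} = 0.5244.
σ = (6.17 − 5.106)/(0.5244 − (-0.8416)) = 0.779.
μ = 5.106 − (-0.8416)·0.779 = 5.761.

μ ≈ 5.761, σ ≈ 0.779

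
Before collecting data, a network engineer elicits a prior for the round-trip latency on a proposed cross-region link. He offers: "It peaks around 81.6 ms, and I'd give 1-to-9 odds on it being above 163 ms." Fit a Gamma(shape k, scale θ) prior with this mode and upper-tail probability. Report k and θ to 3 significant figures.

k ≈ 5, θ ≈ 20.4

Gamma(k,θ) with k>1 has mode (k−1)θ, so θ = 81.6/(k−1).
Need P(X < 163) = 0.9 with θ tied to k this way. Start at k = 2, θ = 81.6: P(X<163) ≈ 0.593.
Too low — raise k to concentrate. Iterating converges to k ≈ 5.
Then θ = 81.6/(5−1) ≈ 20.4.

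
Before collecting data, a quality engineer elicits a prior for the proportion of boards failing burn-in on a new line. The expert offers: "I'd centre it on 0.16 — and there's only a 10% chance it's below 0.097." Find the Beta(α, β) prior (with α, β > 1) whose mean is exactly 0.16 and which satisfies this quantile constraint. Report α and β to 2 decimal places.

α ≈ 7.88, β ≈ 41.35

With mean 0.16 fixed, write α = 0.16s, β = 0.84s where s = α+β.
Need P(θ < 0.097) = 0.1 under Beta(0.16s, 0.84s). Normal approximation: (q−m)/√(m(1−m)/s) ≈ z_{0.1} = -1.28, so s ≈ 0.16·0.84·(-1.28)²/(0.097−0.16)² = 55.6.
At s = 55.6: P(θ<0.097) ≈ 0.085. Adjusting to match 0.1 gives s ≈ 49.23.
So α = 0.16·49.23 ≈ 7.88, β = 0.84·49.23 ≈ 41.35.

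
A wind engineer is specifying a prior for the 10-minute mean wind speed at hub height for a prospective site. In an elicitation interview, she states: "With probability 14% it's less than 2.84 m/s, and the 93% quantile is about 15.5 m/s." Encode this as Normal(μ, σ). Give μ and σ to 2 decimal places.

μ = 8.19, σ = 4.95

The p-quantile of Normal(μ,σ) is μ + z_p·σ, with z_{0.14} = -1.08 and z_{0.93} = 1.476.
Eliminate σ: μ = (z₂·x₁ − z₁·x₂)/(z₂ − z₁) = (1.476·2.84 − (-1.08)·15.5)/2.556 = 8.19.
Then σ = (x₂ − x₁)/(z₂ − z₁) = (15.5 − 2.84)/2.556 = 4.95.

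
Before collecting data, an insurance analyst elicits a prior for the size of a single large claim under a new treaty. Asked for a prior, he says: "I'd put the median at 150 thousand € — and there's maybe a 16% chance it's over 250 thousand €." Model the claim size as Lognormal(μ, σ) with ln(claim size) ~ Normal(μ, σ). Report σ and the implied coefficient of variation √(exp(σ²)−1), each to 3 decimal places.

If T ~ Lognormal(μ,σ) then ln T ~ Normal(μ,σ), so the p-quantile of ln T is μ + z_p·σ.
ln(150) = 5.011 and ln(250) = 5.521; z_{0.5} = 0, z_{0.84} = 0.9945.
σ = (5.521 − 5.011)/(0.9945 − (0)) = 0.514.
μ = 5.011 − (0)·0.514 = 5.011.
CV = √(exp(σ²)−1) = √(exp(0.2639)−1) = 0.549.

σ ≈ 0.514, CV ≈ 0.549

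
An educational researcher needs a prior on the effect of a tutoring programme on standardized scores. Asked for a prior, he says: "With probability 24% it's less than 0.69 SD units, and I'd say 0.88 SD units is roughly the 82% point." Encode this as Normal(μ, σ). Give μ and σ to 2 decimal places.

For Normal(μ,σ), the p-quantile is μ + z_p·σ. Here z_{0.24} = -0.7063, z_{0.82} = 0.9154.
So 0.69 = μ − 0.7063σ and 0.88 = μ + 0.9154σ.
Subtracting: σ = (0.88 − 0.69)/(0.9154 − (-0.7063)) = 0.12.
Then μ = 0.69 − (-0.7063)·0.12 = 0.77.

μ = 0.77, σ = 0.12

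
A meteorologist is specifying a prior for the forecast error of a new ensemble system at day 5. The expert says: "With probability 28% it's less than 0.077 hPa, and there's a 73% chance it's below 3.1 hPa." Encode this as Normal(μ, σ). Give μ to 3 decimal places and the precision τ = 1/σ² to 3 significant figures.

μ = 1.551, τ = 0.156

For Normal(μ,σ), the p-quantile is μ + z_p·σ. Here z_{0.28} = -0.5828, z_{0.73} = 0.6128.
So 0.077 = μ − 0.5828σ and 3.1 = μ + 0.6128σ.
Subtracting: σ = (3.1 − 0.077)/(0.6128 − (-0.5828)) = 2.528.
Then μ = 0.077 − (-0.5828)·2.528 = 1.551.
Precision τ = 1/σ² = 1/2.528² = 0.156.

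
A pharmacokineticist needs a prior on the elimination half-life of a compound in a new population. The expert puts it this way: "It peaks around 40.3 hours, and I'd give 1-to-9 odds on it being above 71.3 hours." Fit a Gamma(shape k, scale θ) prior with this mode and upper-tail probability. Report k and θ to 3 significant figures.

Gamma(k,θ) with k>1 has mode (k−1)θ, so θ = 40.3/(k−1).
Need P(X < 71.3) = 0.9 with θ tied to k this way. Start at k = 2, θ = 40.3: P(X<71.3) ≈ 0.528.
Too low — raise k to concentrate. Iterating converges to k ≈ 6.84.
Then θ = 40.3/(6.84−1) ≈ 6.9.

k ≈ 6.84, θ ≈ 6.9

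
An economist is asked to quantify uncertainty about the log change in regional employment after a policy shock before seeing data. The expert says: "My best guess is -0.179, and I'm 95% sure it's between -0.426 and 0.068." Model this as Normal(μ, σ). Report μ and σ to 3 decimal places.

A symmetric 95% interval runs μ ± z·σ with z = 1.96.
Half-width = 0.247, so σ = 0.247/1.96 = 0.126.
μ is the stated best guess, -0.179.

μ = -0.179, σ = 0.126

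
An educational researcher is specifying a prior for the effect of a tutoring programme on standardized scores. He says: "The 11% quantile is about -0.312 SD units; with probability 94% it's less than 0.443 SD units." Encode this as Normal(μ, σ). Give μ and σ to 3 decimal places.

μ = 0.021, σ = 0.271

The p-quantile of Normal(μ,σ) is μ + z_p·σ, with z_{0.11} = -1.227 and z_{0.94} = 1.555.
Eliminate σ: μ = (z₂·x₁ − z₁·x₂)/(z₂ − z₁) = (1.555·-0.312 − (-1.227)·0.443)/2.781 = 0.021.
Then σ = (x₂ − x₁)/(z₂ − z₁) = (0.443 − -0.312)/2.781 = 0.271.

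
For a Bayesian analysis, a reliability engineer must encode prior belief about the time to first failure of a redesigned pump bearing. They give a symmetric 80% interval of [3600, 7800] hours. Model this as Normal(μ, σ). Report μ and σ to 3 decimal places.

μ = 5700.000, σ = 1638.639

A symmetric 80% interval runs μ ± z·σ with z = 1.282.
Half-width = 2100, so σ = 2100/1.282 = 1638.639.
μ is the interval midpoint, 5700.000.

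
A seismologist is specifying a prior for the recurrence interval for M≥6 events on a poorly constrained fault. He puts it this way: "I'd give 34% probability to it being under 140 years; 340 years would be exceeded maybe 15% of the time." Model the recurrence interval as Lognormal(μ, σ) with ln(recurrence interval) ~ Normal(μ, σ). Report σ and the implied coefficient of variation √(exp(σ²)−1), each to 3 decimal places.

If T ~ Lognormal(μ,σ) then ln T ~ Normal(μ,σ), so the p-quantile of ln T is μ + z_p·σ.
ln(140) = 4.942 and ln(340) = 5.829; z_{0.34} = -0.4125, z_{0.85} = 1.036.
σ = (5.829 − 4.942)/(1.036 − (-0.4125)) = 0.612.
μ = 4.942 − (-0.4125)·0.612 = 5.194.
CV = √(exp(σ²)−1) = √(exp(0.3750)−1) = 0.675.

σ ≈ 0.612, CV ≈ 0.675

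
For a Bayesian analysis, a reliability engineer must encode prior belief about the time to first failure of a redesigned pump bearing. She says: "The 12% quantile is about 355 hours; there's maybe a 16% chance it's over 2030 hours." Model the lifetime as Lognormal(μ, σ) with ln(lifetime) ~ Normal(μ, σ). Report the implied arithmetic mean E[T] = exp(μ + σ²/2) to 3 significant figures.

E[T] ≈ 1260 hours

If T ~ Lognormal(μ,σ) then ln T ~ Normal(μ,σ), so the p-quantile of ln T is μ + z_p·σ.
ln(355) = 5.872 and ln(2030) = 7.616; z_{0.12} = -1.175, z_{0.84} = 0.9945.
σ = (7.616 − 5.872)/(0.9945 − (-1.175)) = 0.804.
μ = 5.872 − (-1.175)·0.804 = 6.817.
E[T] = exp(μ + σ²/2) = exp(6.817 + 0.3230) = 1260 hours.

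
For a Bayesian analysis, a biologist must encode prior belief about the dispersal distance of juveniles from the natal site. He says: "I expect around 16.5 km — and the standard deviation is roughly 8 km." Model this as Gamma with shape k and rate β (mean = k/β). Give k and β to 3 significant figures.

For Gamma(k, rate β): mean = k/β, variance = k/β², so CV = 1/√k.
CV = SD/mean = 8/16.5 = 0.4848, hence k = 1/CV² = 4.25.
Then β = k/mean = 4.25/16.5 = 0.258.

k ≈ 4.25, β ≈ 0.258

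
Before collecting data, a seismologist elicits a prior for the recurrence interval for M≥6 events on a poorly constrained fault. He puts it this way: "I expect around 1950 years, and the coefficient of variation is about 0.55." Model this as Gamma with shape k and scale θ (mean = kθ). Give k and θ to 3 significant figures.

k ≈ 3.31, θ ≈ 590

For Gamma(k, scale θ): mean = kθ, variance = kθ², so CV = 1/√k.
CV = 0.55, hence k = 1/CV² = 3.31.
Then θ = mean/k = 1950/3.31 = 590.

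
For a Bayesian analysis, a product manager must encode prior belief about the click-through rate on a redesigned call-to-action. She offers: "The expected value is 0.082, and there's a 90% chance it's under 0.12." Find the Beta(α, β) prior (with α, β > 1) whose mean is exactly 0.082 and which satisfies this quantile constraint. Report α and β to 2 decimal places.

α ≈ 7.55, β ≈ 84.51

With mean 0.082 fixed, write α = 0.082s, β = 0.918s where s = α+β.
Need P(θ < 0.12) = 0.9 under Beta(0.082s, 0.918s). Normal approximation: (q−m)/√(m(1−m)/s) ≈ z_{0.9} = 1.28, so s ≈ 0.082·0.918·(1.28)²/(0.12−0.082)² = 85.6.
At s = 85.6: P(θ<0.12) ≈ 0.893. Adjusting to match 0.9 gives s ≈ 92.06.
So α = 0.082·92.06 ≈ 7.55, β = 0.918·92.06 ≈ 84.51.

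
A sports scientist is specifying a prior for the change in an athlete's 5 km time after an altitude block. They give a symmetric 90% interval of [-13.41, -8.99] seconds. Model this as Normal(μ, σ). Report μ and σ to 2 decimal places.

A symmetric 90% interval runs μ ± z·σ with z = 1.645.
Half-width = 2.21, so σ = 2.21/1.645 = 1.34.
μ is the interval midpoint, -11.20.

μ = -11.20, σ = 1.34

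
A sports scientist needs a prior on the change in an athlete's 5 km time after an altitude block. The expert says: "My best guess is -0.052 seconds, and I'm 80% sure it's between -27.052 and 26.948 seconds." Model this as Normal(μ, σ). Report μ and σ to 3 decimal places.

A symmetric 80% interval runs μ ± z·σ with z = 1.282.
Half-width = 27, so σ = 27/1.282 = 21.068.
μ is the stated best guess, -0.052.

μ = -0.052, σ = 21.068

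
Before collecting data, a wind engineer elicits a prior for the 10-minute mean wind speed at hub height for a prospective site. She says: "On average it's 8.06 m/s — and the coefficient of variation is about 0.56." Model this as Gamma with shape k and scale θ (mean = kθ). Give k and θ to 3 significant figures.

k ≈ 3.19, θ ≈ 2.53

For Gamma(k, scale θ): mean = kθ, variance = kθ², so CV = 1/√k.
CV = 0.56, hence k = 1/CV² = 3.19.
Then θ = mean/k = 8.06/3.19 = 2.53.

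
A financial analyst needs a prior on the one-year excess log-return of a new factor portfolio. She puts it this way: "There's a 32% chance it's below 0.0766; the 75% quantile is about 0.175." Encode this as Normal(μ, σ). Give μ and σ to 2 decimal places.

For Normal(μ,σ), the p-quantile is μ + z_p·σ. Here z_{0.32} = -0.4677, z_{0.75} = 0.6745.
So 0.0766 = μ − 0.4677σ and 0.175 = μ + 0.6745σ.
Subtracting: σ = (0.175 − 0.0766)/(0.6745 − (-0.4677)) = 0.09.
Then μ = 0.0766 − (-0.4677)·0.09 = 0.12.

μ = 0.12, σ = 0.09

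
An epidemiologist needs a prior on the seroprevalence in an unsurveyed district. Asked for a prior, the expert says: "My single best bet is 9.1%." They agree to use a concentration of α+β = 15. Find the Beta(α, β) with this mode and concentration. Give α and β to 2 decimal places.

α = 2.18, β = 12.82

For α,β > 1 the Beta mode is (α−1)/(α+β−2). With α+β = 15, the mode is (α−1)/13.
Set (α−1)/13 = 0.091 → α = 1 + 0.091·13 = 2.18.
β = 15 − α = 12.82.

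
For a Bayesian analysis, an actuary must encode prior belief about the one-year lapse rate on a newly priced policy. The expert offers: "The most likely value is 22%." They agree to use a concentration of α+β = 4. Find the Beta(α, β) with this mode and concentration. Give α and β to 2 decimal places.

For α,β > 1 the Beta mode is (α−1)/(α+β−2). With α+β = 4, the mode is (α−1)/2.
Set (α−1)/2 = 0.22 → α = 1 + 0.22·2 = 1.44.
β = 4 − α = 2.56.

α = 1.44, β = 2.56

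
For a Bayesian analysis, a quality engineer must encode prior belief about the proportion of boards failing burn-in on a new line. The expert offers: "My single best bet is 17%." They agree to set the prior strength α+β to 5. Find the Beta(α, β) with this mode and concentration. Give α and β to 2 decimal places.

α = 1.51, β = 3.49

For α,β > 1 the Beta mode is (α−1)/(α+β−2). With α+β = 5, the mode is (α−1)/3.
Set (α−1)/3 = 0.17 → α = 1 + 0.17·3 = 1.51.
β = 5 − α = 3.49.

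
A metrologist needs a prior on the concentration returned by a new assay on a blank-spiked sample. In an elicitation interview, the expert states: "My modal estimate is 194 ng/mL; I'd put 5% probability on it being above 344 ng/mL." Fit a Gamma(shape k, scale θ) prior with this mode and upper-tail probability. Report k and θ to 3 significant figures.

k ≈ 9.5, θ ≈ 22.8

Gamma(k,θ) with k>1 has mode (k−1)θ, so θ = 194/(k−1).
Need P(X < 344) = 0.95 with θ tied to k this way. Start at k = 2, θ = 194: P(X<344) ≈ 0.529.
Too low — raise k to concentrate. Iterating converges to k ≈ 9.5.
Then θ = 194/(9.5−1) ≈ 22.8.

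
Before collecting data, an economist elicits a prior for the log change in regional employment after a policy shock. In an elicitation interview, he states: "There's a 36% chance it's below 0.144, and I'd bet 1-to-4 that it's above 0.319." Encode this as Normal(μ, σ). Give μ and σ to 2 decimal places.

μ = 0.20, σ = 0.15

For Normal(μ,σ), the p-quantile is μ + z_p·σ. Here z_{0.36} = -0.3585, z_{0.8} = 0.8416.
So 0.144 = μ − 0.3585σ and 0.319 = μ + 0.8416σ.
Subtracting: σ = (0.319 − 0.144)/(0.8416 − (-0.3585)) = 0.15.
Then μ = 0.144 − (-0.3585)·0.15 = 0.20.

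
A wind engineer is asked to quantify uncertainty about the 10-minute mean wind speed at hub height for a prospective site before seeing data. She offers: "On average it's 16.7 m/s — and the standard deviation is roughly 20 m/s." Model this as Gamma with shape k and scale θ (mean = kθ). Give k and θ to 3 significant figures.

k ≈ 0.697, θ ≈ 24

For Gamma(k, scale θ): mean = kθ, variance = kθ², so CV = 1/√k.
CV = SD/mean = 20/16.7 = 1.198, hence k = 1/CV² = 0.697.
Then θ = mean/k = 16.7/0.697 = 24.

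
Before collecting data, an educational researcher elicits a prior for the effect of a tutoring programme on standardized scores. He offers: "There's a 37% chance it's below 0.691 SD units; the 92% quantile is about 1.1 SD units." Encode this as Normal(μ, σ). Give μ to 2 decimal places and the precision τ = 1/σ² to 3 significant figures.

The p-quantile of Normal(μ,σ) is μ + z_p·σ, with z_{0.37} = -0.3319 and z_{0.92} = 1.405.
Eliminate σ: μ = (z₂·x₁ − z₁·x₂)/(z₂ − z₁) = (1.405·0.691 − (-0.3319)·1.1)/1.737 = 0.77.
Then σ = (x₂ − x₁)/(z₂ − z₁) = (1.1 − 0.691)/1.737 = 0.24.
Precision τ = 1/σ² = 1/0.2355² = 18.

μ = 0.77, τ = 18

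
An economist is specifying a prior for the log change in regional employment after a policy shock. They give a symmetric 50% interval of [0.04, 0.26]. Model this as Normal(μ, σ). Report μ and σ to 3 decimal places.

μ = 0.150, σ = 0.163

A symmetric 50% interval runs μ ± z·σ with z = 0.6745.
Half-width = 0.11, so σ = 0.11/0.6745 = 0.163.
μ is the interval midpoint, 0.150.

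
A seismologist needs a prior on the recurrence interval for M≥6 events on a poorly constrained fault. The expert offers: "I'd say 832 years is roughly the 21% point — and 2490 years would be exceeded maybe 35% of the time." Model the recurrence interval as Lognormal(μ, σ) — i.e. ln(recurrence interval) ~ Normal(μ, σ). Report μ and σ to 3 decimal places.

If T ~ Lognormal(μ,σ) then ln T ~ Normal(μ,σ), so the p-quantile of ln T is μ + z_p·σ.
ln(832) = 6.724 and ln(2490) = 7.82; z_{0.21} = -0.8064, z_{0.65} = 0.3853.
σ = (7.82 − 6.724)/(0.3853 − (-0.8064)) = 0.920.
μ = 6.724 − (-0.8064)·0.920 = 7.466.

μ ≈ 7.466, σ ≈ 0.920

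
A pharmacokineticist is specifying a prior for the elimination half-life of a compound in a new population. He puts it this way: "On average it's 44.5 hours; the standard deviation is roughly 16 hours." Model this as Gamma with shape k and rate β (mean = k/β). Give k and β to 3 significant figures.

For Gamma(k, rate β): mean = k/β, variance = k/β², so CV = 1/√k.
CV = SD/mean = 16/44.5 = 0.3596, hence k = 1/CV² = 7.74.
Then β = k/mean = 7.74/44.5 = 0.174.

k ≈ 7.74, β ≈ 0.174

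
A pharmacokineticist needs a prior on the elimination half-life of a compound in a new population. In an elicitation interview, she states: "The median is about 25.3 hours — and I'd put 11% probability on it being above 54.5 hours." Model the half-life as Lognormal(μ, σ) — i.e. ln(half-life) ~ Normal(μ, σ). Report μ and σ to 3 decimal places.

If T ~ Lognormal(μ,σ) then ln T ~ Normal(μ,σ), so the p-quantile of ln T is μ + z_p·σ.
ln(25.3) = 3.231 and ln(54.5) = 3.998; z_{0.5} = 0, z_{0.89} = 1.227.
σ = (3.998 − 3.231)/(1.227 − (0)) = 0.626.
μ = 3.231 − (0)·0.626 = 3.231.

μ ≈ 3.231, σ ≈ 0.626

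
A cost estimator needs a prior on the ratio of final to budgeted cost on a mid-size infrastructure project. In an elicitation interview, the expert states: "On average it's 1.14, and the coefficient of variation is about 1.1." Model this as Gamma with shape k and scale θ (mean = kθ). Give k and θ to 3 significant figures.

For Gamma(k, scale θ): mean = kθ, variance = kθ², so CV = 1/√k.
CV = 1.1, hence k = 1/CV² = 0.826.
Then θ = mean/k = 1.14/0.826 = 1.38.

k ≈ 0.826, θ ≈ 1.38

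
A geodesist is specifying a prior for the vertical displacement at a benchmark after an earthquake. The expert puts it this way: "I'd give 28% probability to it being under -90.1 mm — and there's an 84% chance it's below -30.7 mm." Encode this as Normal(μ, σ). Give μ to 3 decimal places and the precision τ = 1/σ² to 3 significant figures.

The p-quantile of Normal(μ,σ) is μ + z_p·σ, with z_{0.28} = -0.5828 and z_{0.84} = 0.9945.
Eliminate σ: μ = (z₂·x₁ − z₁·x₂)/(z₂ − z₁) = (0.9945·-90.1 − (-0.5828)·-30.7)/1.577 = -68.151.
Then σ = (x₂ − x₁)/(z₂ − z₁) = (-30.7 − -90.1)/1.577 = 37.659.
Precision τ = 1/σ² = 1/37.66² = 0.000705.

μ = -68.151, τ = 0.000705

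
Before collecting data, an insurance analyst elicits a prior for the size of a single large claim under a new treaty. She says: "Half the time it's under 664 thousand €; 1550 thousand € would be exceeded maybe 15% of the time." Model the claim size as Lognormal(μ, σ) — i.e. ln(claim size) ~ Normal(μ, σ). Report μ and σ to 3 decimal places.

If T ~ Lognormal(μ,σ) then ln T ~ Normal(μ,σ), so the p-quantile of ln T is μ + z_p·σ.
ln(664) = 6.498 and ln(1550) = 7.346; z_{0.5} = 0, z_{0.85} = 1.036.
σ = (7.346 − 6.498)/(1.036 − (0)) = 0.818.
μ = 6.498 − (0)·0.818 = 6.498.

μ ≈ 6.498, σ ≈ 0.818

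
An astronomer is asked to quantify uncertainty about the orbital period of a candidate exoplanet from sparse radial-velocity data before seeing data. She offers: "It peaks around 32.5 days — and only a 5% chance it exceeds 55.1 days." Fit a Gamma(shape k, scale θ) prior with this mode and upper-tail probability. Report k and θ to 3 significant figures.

Gamma(k,θ) with k>1 has mode (k−1)θ, so θ = 32.5/(k−1).
Need P(X < 55.1) = 0.95 with θ tied to k this way. Start at k = 2, θ = 32.5: P(X<55.1) ≈ 0.505.
Too low — raise k to concentrate. Iterating converges to k ≈ 11.
Then θ = 32.5/(11−1) ≈ 3.24.

k ≈ 11, θ ≈ 3.24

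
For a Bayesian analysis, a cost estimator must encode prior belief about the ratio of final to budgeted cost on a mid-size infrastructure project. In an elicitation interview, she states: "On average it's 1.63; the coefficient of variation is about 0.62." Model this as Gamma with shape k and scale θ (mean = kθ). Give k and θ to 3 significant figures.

k ≈ 2.6, θ ≈ 0.627

For Gamma(k, scale θ): mean = kθ, variance = kθ², so CV = 1/√k.
CV = 0.62, hence k = 1/CV² = 2.6.
Then θ = mean/k = 1.63/2.6 = 0.627.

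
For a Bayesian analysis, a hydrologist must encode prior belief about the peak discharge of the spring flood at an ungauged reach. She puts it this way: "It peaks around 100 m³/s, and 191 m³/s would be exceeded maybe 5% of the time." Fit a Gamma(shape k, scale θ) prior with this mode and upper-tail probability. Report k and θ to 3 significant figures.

k ≈ 7.64, θ ≈ 15.1

Gamma(k,θ) with k>1 has mode (k−1)θ, so θ = 100/(k−1).
Need P(X < 191) = 0.95 with θ tied to k this way. Start at k = 2, θ = 100: P(X<191) ≈ 0.569.
Too low — raise k to concentrate. Iterating converges to k ≈ 7.64.
Then θ = 100/(7.64−1) ≈ 15.1.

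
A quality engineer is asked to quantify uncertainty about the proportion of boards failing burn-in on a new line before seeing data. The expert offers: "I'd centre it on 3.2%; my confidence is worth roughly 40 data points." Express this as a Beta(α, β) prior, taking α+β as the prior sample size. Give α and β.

α = 1.28, β = 38.72

Under the effective-sample-size interpretation, Beta(α, β) has prior mean α/(α+β) and prior sample size α+β.
So α+β = 40 and α/(α+β) = 0.032, giving α = 0.032·40 = 1.28 and β = 40 − 1.28 = 38.72.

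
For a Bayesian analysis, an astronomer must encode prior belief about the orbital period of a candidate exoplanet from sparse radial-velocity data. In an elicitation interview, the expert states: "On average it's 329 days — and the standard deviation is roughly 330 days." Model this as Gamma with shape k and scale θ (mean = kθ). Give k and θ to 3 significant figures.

k ≈ 0.994, θ ≈ 331

For Gamma(k, scale θ): mean = kθ, variance = kθ², so CV = 1/√k.
CV = SD/mean = 330/329 = 1.003, hence k = 1/CV² = 0.994.
Then θ = mean/k = 329/0.994 = 331.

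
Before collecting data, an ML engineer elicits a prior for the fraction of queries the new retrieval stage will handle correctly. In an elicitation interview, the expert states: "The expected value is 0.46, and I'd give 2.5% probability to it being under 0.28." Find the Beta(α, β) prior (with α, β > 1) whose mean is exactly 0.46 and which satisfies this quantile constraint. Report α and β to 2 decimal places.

With mean 0.46 fixed, write α = 0.46s, β = 0.54s where s = α+β.
Need P(θ < 0.28) = 0.025 under Beta(0.46s, 0.54s). Normal approximation: (q−m)/√(m(1−m)/s) ≈ z_{0.025} = -1.96, so s ≈ 0.46·0.54·(-1.96)²/(0.28−0.46)² = 29.5.
At s = 29.5: P(θ<0.28) ≈ 0.020. Adjusting to match 0.025 gives s ≈ 27.07.
So α = 0.46·27.07 ≈ 12.45, β = 0.54·27.07 ≈ 14.62.

α ≈ 12.45, β ≈ 14.62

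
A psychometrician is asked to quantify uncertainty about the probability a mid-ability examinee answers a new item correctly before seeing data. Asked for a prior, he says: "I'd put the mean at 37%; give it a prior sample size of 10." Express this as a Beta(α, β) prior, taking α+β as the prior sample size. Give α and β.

α = 3.7, β = 6.3

Under the effective-sample-size interpretation, Beta(α, β) has prior mean α/(α+β) and prior sample size α+β.
So α+β = 10 and α/(α+β) = 0.37, giving α = 0.37·10 = 3.7 and β = 10 − 3.7 = 6.3.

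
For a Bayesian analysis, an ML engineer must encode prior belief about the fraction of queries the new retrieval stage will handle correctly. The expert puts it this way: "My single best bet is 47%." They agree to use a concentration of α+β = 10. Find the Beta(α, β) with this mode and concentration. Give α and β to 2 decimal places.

α = 4.76, β = 5.24

For α,β > 1 the Beta mode is (α−1)/(α+β−2). With α+β = 10, the mode is (α−1)/8.
Set (α−1)/8 = 0.47 → α = 1 + 0.47·8 = 4.76.
β = 10 − α = 5.24.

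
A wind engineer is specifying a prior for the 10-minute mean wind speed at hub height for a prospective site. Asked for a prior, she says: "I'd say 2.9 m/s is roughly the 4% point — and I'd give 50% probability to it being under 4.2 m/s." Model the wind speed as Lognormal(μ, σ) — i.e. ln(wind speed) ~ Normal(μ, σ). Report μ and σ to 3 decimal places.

If T ~ Lognormal(μ,σ) then ln T ~ Normal(μ,σ), so the p-quantile of ln T is μ + z_p·σ.
ln(2.9) = 1.065 and ln(4.2) = 1.435; z_{0.04} = -1.751, z_{0.5} = 0.
σ = (1.435 − 1.065)/(0 − (-1.751)) = 0.212.
μ = 1.065 − (-1.751)·0.212 = 1.435.

μ ≈ 1.435, σ ≈ 0.212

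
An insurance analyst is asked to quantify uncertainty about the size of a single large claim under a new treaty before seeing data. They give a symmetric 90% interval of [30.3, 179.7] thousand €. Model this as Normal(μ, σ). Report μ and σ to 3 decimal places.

A symmetric 90% interval runs μ ± z·σ with z = 1.645.
Half-width = 74.7, so σ = 74.7/1.645 = 45.414.
μ is the interval midpoint, 105.000.

μ = 105.000, σ = 45.414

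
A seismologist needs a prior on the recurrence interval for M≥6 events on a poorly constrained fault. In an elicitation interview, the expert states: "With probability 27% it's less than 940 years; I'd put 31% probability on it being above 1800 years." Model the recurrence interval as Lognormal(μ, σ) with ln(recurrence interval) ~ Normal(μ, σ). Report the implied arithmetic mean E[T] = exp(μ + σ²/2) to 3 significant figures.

E[T] ≈ 1600 years

If T ~ Lognormal(μ,σ) then ln T ~ Normal(μ,σ), so the p-quantile of ln T is μ + z_p·σ.
ln(940) = 6.846 and ln(1800) = 7.496; z_{0.27} = -0.6128, z_{0.69} = 0.4959.
σ = (7.496 − 6.846)/(0.4959 − (-0.6128)) = 0.586.
μ = 6.846 − (-0.6128)·0.586 = 7.205.
E[T] = exp(μ + σ²/2) = exp(7.205 + 0.1717) = 1600 years.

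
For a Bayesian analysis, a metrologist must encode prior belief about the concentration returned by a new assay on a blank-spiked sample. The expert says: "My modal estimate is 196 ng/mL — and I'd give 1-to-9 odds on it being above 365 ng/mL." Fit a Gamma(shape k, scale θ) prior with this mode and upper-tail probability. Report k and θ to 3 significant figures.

Gamma(k,θ) with k>1 has mode (k−1)θ, so θ = 196/(k−1).
Need P(X < 365) = 0.9 with θ tied to k this way. Start at k = 2, θ = 196: P(X<365) ≈ 0.555.
Too low — raise k to concentrate. Iterating converges to k ≈ 5.94.
Then θ = 196/(5.94−1) ≈ 39.7.

k ≈ 5.94, θ ≈ 39.7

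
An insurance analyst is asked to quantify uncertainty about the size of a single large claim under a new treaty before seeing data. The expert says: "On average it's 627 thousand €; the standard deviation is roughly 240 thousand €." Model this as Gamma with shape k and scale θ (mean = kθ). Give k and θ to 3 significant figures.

k ≈ 6.83, θ ≈ 91.9

For Gamma(k, scale θ): mean = kθ, variance = kθ², so CV = 1/√k.
CV = SD/mean = 240/627 = 0.3828, hence k = 1/CV² = 6.83.
Then θ = mean/k = 627/6.83 = 91.9.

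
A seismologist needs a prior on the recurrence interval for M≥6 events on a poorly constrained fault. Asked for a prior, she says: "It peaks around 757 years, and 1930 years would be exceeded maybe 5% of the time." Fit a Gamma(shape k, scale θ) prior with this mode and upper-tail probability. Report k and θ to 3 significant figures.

k ≈ 4.09, θ ≈ 245

Gamma(k,θ) with k>1 has mode (k−1)θ, so θ = 757/(k−1).
Need P(X < 1930) = 0.95 with θ tied to k this way. Start at k = 2, θ = 757: P(X<1930) ≈ 0.723.
Too low — raise k to concentrate. Iterating converges to k ≈ 4.09.
Then θ = 757/(4.09−1) ≈ 245.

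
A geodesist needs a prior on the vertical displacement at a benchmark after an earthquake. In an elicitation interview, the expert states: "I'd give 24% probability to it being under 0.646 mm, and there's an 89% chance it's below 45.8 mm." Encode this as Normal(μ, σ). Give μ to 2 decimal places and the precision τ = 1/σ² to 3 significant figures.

μ = 17.15, τ = 0.00183

The p-quantile of Normal(μ,σ) is μ + z_p·σ, with z_{0.24} = -0.7063 and z_{0.89} = 1.227.
Eliminate σ: μ = (z₂·x₁ − z₁·x₂)/(z₂ − z₁) = (1.227·0.646 − (-0.7063)·45.8)/1.933 = 17.15.
Then σ = (x₂ − x₁)/(z₂ − z₁) = (45.8 − 0.646)/1.933 = 23.36.
Precision τ = 1/σ² = 1/23.36² = 0.00183.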